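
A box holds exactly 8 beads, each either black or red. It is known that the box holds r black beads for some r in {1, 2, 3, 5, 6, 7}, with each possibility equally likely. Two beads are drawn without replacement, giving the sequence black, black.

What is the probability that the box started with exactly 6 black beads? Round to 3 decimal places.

0.300

For each hypothesis, P(data | H) works out to: P(data | r = 1) = (1/8)(0/7) = 0; P(data | r = 2) = (2/8)(1/7) = 1/28; P(data | r = 3) = (3/8)(2/7) = 3/28; P(data | r = 5) = (5/8)(4/7) = 5/14; P(data | r = 6) = (6/8)(5/7) = 15/28; P(data | r = 7) = (7/8)(6/7) = 3/4.
Weighting by the prior gives 1/6 · 0 = 0, 1/6 · 1/28 = 1/168, 1/6 · 3/28 = 1/56, 1/6 · 5/14 = 5/84, 1/6 · 15/28 = 5/56, 1/6 · 3/4 = 1/8; with total 25/84.
By Bayes' rule, P(r = 6 | data) = (5/56) / (25/84) = 3/10.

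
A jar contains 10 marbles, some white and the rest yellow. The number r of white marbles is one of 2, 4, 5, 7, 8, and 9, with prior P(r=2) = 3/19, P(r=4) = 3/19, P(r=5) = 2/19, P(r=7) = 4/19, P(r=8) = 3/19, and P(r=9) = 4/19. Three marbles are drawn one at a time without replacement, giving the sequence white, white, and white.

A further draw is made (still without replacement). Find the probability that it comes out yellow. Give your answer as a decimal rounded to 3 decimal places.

Compute the likelihood of the observed sequence for each case: P(data | r = 2) = (2/10)(1/9)(0/8) = 0; P(data | r = 4) = (4/10)(3/9)(2/8) = 1/30; P(data | r = 5) = (5/10)(4/9)(3/8) = 1/12; P(data | r = 7) = (7/10)(6/9)(5/8) = 7/24; P(data | r = 8) = (8/10)(7/9)(6/8) = 7/15; P(data | r = 9) = (9/10)(8/9)(7/8) = 7/10.
Multiplying each by its prior: 3/19 · 0 = 0, 3/19 · 1/30 = 1/190, 2/19 · 1/12 = 1/114, 4/19 · 7/24 = 7/114, 3/19 · 7/15 = 7/95, 4/19 · 7/10 = 14/95; with total 169/570.
Dividing through by the total gives posterior P(r = 2 | data) = 0, P(r = 4 | data) = 0.017751, P(r = 5 | data) = 0.029586, P(r = 7 | data) = 0.2071, P(r = 8 | data) = 0.24852, P(r = 9 | data) = 0.49704.
So P(yellow next | data) = Σ P(yellow next | H) P(H | data) = (6/7)(0.017751) + (5/7)(0.029586) + (3/7)(0.2071) + (2/7)(0.24852) + (1/7)(0.49704) = 0.26712.

0.267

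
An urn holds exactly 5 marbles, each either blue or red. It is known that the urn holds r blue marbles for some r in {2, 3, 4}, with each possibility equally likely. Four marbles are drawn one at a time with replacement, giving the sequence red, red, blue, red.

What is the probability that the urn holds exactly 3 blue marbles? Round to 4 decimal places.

Compute the likelihood of the observed sequence for each case: P(data | r = 2) = (3/5)(3/5)(2/5)(3/5) = 0.0864; P(data | r = 3) = (2/5)(2/5)(3/5)(2/5) = 0.0384; P(data | r = 4) = (1/5)(1/5)(4/5)(1/5) = 0.0064.
The prior-weighted likelihoods are 1/3 · 0.0864 = 0.0288, 1/3 · 0.0384 = 0.0128, 1/3 · 0.0064 = 0.0021333; these sum to 0.043733.
Therefore the posterior P(r = 3 | data) = (0.0128) / (0.043733) = 0.29268.

0.2927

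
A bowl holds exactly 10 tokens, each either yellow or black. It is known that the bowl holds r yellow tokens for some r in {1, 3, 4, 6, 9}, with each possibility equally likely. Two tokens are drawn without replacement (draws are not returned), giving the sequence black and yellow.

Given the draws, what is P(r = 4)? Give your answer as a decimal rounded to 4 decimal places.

Under each hypothesis, the probability of the observed sequence is: P(data | r = 1) = (9/10)(1/9) = 1/10; P(data | r = 3) = (7/10)(3/9) = 7/30; P(data | r = 4) = (6/10)(4/9) = 4/15; P(data | r = 6) = (4/10)(6/9) = 4/15; P(data | r = 9) = (1/10)(9/9) = 1/10.
The prior-weighted likelihoods are 1/5 · 1/10 = 1/50, 1/5 · 7/30 = 7/150, 1/5 · 4/15 = 4/75, 1/5 · 4/15 = 4/75, 1/5 · 1/10 = 1/50; with total 29/150.
By Bayes' rule, P(r = 4 | data) = (4/75) / (29/150) = 8/29.

0.2759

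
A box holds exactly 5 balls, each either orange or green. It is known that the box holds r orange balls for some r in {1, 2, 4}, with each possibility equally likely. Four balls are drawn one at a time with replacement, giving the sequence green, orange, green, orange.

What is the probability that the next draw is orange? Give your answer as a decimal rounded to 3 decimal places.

Compute the likelihood of the observed sequence for each case: P(data | r = 1) = (4/5)(1/5)(4/5)(1/5) = 0.0256; P(data | r = 2) = (3/5)(2/5)(3/5)(2/5) = 0.0576; P(data | r = 4) = (1/5)(4/5)(1/5)(4/5) = 0.0256.
Weighting by the prior gives 1/3 · 0.0256 = 0.0085333, 1/3 · 0.0576 = 0.0192, 1/3 · 0.0256 = 0.0085333; with total 0.036267.
The posterior is then P(r = 1 | data) = 0.23529, P(r = 2 | data) = 0.52941, P(r = 4 | data) = 0.23529.
The predictive probability is P(orange next | data) = (1/5)(0.23529) + (2/5)(0.52941) + (4/5)(0.23529) = 0.44706.

0.447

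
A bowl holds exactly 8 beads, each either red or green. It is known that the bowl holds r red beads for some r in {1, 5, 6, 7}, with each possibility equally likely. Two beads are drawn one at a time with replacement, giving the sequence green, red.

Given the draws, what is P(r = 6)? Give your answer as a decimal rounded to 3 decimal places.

0.293

Compute the likelihood of the observed sequence for each case: P(data | r = 1) = (7/8)(1/8) = 7/64; P(data | r = 5) = (3/8)(5/8) = 15/64; P(data | r = 6) = (2/8)(6/8) = 3/16; P(data | r = 7) = (1/8)(7/8) = 7/64.
Multiplying each by its prior: 1/4 · 7/64 = 7/256, 1/4 · 15/64 = 15/256, 1/4 · 3/16 = 3/64, 1/4 · 7/64 = 7/256; summing to 41/256.
Therefore the posterior P(r = 6 | data) = (3/64) / (41/256) = 12/41.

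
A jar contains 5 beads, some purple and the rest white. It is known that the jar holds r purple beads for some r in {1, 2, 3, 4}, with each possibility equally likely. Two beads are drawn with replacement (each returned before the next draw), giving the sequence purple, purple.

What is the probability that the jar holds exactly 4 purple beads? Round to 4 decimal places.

0.5333

Under each hypothesis, the probability of the observed sequence is: P(data | r = 1) = (1/5)(1/5) = 1/25; P(data | r = 2) = (2/5)(2/5) = 4/25; P(data | r = 3) = (3/5)(3/5) = 9/25; P(data | r = 4) = (4/5)(4/5) = 16/25.
The prior-weighted likelihoods are 1/4 · 1/25 = 1/100, 1/4 · 4/25 = 1/25, 1/4 · 9/25 = 9/100, 1/4 · 16/25 = 4/25; these sum to 3/10.
By Bayes' rule, P(r = 4 | data) = (4/25) / (3/10) = 8/15.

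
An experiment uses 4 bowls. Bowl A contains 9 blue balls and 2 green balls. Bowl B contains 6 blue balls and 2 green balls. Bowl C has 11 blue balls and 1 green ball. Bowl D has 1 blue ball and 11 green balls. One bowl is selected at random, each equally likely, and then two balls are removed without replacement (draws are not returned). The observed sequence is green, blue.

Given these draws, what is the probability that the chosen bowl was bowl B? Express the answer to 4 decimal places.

The likelihood of the observed sequence under each hypothesis: P(data | bowl A) = (2/11)(9/10) = 0.16364; P(data | bowl B) = (2/8)(6/7) = 0.21429; P(data | bowl C) = (1/12)(11/11) = 0.083333; P(data | bowl D) = (11/12)(1/11) = 0.083333.
The prior-weighted likelihoods are 1/4 · 0.16364 = 0.040909, 1/4 · 0.21429 = 0.053571, 1/4 · 0.083333 = 0.020833, 1/4 · 0.083333 = 0.020833; summing to 0.13615.
So P(bowl B | data) = (0.053571) / (0.13615) = 0.39348.

0.3935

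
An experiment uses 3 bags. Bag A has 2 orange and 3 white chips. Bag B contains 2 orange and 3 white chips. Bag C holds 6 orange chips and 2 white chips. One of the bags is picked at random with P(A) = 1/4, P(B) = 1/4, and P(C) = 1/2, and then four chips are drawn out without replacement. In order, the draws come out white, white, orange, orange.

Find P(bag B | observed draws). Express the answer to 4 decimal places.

Compute the likelihood of the observed sequence for each case: P(data | bag A) = (3/5)(2/4)(2/3)(1/2) = 1/10; P(data | bag B) = (3/5)(2/4)(2/3)(1/2) = 1/10; P(data | bag C) = (2/8)(1/7)(6/6)(5/5) = 1/28.
Weighting by the prior gives 1/4 · 1/10 = 1/40, 1/4 · 1/10 = 1/40, 1/2 · 1/28 = 1/56; these sum to 19/280.
By Bayes' rule, P(bag B | data) = (1/40) / (19/280) = 7/19.

0.3684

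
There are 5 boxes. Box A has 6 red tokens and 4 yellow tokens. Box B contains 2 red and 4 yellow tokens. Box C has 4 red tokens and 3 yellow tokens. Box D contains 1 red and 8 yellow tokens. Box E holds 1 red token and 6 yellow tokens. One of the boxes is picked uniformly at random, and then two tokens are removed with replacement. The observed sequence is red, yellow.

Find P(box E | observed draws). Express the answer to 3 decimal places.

Under each hypothesis, the probability of the observed sequence is: P(data | box A) = (6/10)(4/10) = 0.24; P(data | box B) = (2/6)(4/6) = 0.22222; P(data | box C) = (4/7)(3/7) = 0.2449; P(data | box D) = (1/9)(8/9) = 0.098765; P(data | box E) = (1/7)(6/7) = 0.12245.
Weighting by the prior gives 1/5 · 0.24 = 0.048, 1/5 · 0.22222 = 0.044444, 1/5 · 0.2449 = 0.04898, 1/5 · 0.098765 = 0.019753, 1/5 · 0.12245 = 0.02449; summing to 0.18567.
Therefore the posterior P(box E | data) = (0.02449) / (0.18567) = 0.1319.

0.132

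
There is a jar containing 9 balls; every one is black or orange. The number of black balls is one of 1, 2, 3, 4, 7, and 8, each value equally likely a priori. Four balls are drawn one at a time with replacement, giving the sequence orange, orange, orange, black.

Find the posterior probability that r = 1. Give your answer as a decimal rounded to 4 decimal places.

Under each hypothesis, the probability of the observed sequence is: P(data | r = 1) = (8/9)(8/9)(8/9)(1/9) = 0.078037; P(data | r = 2) = (7/9)(7/9)(7/9)(2/9) = 0.10456; P(data | r = 3) = (6/9)(6/9)(6/9)(3/9) = 0.098765; P(data | r = 4) = (5/9)(5/9)(5/9)(4/9) = 0.076208; P(data | r = 7) = (2/9)(2/9)(2/9)(7/9) = 0.0085353; P(data | r = 8) = (1/9)(1/9)(1/9)(8/9) = 0.0012193.
The prior-weighted likelihoods are 1/6 · 0.078037 = 0.013006, 1/6 · 0.10456 = 0.017426, 1/6 · 0.098765 = 0.016461, 1/6 · 0.076208 = 0.012701, 1/6 · 0.0085353 = 0.0014225, 1/6 · 0.0012193 = 0.00020322; summing to 0.06122.
Hence P(r = 1 | data) = (0.013006) / (0.06122) = 0.21245.

0.2124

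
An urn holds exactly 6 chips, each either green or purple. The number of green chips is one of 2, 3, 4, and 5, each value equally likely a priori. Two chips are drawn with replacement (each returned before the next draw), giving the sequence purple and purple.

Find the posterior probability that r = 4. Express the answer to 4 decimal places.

Under each hypothesis, the probability of the observed sequence is: P(data | r = 2) = (4/6)(4/6) = 4/9; P(data | r = 3) = (3/6)(3/6) = 1/4; P(data | r = 4) = (2/6)(2/6) = 1/9; P(data | r = 5) = (1/6)(1/6) = 1/36.
Weighting by the prior gives 1/4 · 4/9 = 1/9, 1/4 · 1/4 = 1/16, 1/4 · 1/9 = 1/36, 1/4 · 1/36 = 1/144; with total 5/24.
Therefore the posterior P(r = 4 | data) = (1/36) / (5/24) = 2/15.

0.1333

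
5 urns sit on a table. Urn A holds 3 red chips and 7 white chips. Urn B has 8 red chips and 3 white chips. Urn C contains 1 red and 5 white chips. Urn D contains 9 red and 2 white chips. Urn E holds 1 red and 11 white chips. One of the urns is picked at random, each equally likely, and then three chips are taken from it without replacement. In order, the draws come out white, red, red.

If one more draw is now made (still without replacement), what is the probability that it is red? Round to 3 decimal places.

0.704

Compute the likelihood of the observed sequence for each case: P(data | urn A) = (7/10)(3/9)(2/8) = 0.058333; P(data | urn B) = (3/11)(8/10)(7/9) = 0.1697; P(data | urn C) = (5/6)(1/5)(0/4) = 0; P(data | urn D) = (2/11)(9/10)(8/9) = 0.14545; P(data | urn E) = (11/12)(1/11)(0/10) = 0.
The prior-weighted likelihoods are 1/5 · 0.058333 = 0.011667, 1/5 · 0.1697 = 0.033939, 1/5 · 0 = 0, 1/5 · 0.14545 = 0.029091, 1/5 · 0 = 0; with total 0.074697.
Normalising, the posterior is P(urn A | data) = 0.15619, P(urn B | data) = 0.45436, P(urn C | data) = 0, P(urn D | data) = 0.38945, P(urn E | data) = 0.
Averaging over the posterior, P(red next | data) = (1/7)(0.15619) + (3/4)(0.45436) + (7/8)(0.38945) = 0.70385.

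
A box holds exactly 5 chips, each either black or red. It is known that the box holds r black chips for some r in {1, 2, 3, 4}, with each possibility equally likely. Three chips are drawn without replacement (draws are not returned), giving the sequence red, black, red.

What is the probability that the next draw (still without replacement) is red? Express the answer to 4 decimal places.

0.6000

Compute the likelihood of the observed sequence for each case: P(data | r = 1) = (4/5)(1/4)(3/3) = 1/5; P(data | r = 2) = (3/5)(2/4)(2/3) = 1/5; P(data | r = 3) = (2/5)(3/4)(1/3) = 1/10; P(data | r = 4) = (1/5)(4/4)(0/3) = 0.
The prior-weighted likelihoods are 1/4 · 1/5 = 1/20, 1/4 · 1/5 = 1/20, 1/4 · 1/10 = 1/40, 1/4 · 0 = 0; these sum to 1/8.
The posterior is then P(r = 1 | data) = 2/5, P(r = 2 | data) = 2/5, P(r = 3 | data) = 1/5, P(r = 4 | data) = 0.
So P(red next | data) = Σ P(red next | H) P(H | data) = (1)(2/5) + (1/2)(2/5) + (0)(1/5) = 3/5.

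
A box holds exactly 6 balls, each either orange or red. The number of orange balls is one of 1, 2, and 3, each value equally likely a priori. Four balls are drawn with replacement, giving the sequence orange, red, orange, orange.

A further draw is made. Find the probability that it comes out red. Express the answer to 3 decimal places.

Under each hypothesis, the probability of the observed sequence is: P(data | r = 1) = (1/6)(5/6)(1/6)(1/6) = 0.003858; P(data | r = 2) = (2/6)(4/6)(2/6)(2/6) = 0.024691; P(data | r = 3) = (3/6)(3/6)(3/6)(3/6) = 0.0625.
Weighting by the prior gives 1/3 · 0.003858 = 0.001286, 1/3 · 0.024691 = 0.0082305, 1/3 · 0.0625 = 0.020833; with total 0.03035.
Normalising, the posterior is P(r = 1 | data) = 0.042373, P(r = 2 | data) = 0.27119, P(r = 3 | data) = 0.68644.
The predictive probability is P(red next | data) = (5/6)(0.042373) + (2/3)(0.27119) + (1/2)(0.68644) = 0.55932.

0.559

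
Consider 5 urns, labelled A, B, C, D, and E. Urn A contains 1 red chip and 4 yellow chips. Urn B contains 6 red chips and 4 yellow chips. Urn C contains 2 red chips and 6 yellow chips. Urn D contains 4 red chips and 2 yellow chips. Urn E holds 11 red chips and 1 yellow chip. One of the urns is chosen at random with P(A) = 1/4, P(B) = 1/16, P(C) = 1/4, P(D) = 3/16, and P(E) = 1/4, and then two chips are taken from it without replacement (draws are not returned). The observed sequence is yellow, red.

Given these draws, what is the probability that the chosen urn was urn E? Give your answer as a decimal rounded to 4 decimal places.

The likelihood of the observed sequence under each hypothesis: P(data | urn A) = (4/5)(1/4) = 1/5; P(data | urn B) = (4/10)(6/9) = 4/15; P(data | urn C) = (6/8)(2/7) = 3/14; P(data | urn D) = (2/6)(4/5) = 4/15; P(data | urn E) = (1/12)(11/11) = 1/12.
Weighting by the prior gives 1/4 · 1/5 = 1/20, 1/16 · 4/15 = 1/60, 1/4 · 3/14 = 3/56, 3/16 · 4/15 = 1/20, 1/4 · 1/12 = 1/48; these sum to 107/560.
By Bayes' rule, P(urn E | data) = (1/48) / (107/560) = 35/321.

0.1090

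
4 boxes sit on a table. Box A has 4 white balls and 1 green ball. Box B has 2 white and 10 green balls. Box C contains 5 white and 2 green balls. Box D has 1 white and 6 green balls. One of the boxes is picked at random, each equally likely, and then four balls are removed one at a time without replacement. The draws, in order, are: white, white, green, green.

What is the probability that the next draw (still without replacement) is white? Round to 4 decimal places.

For each hypothesis, P(data | H) works out to: P(data | box A) = (4/5)(3/4)(1/3)(0/2) = 0; P(data | box B) = (2/12)(1/11)(10/10)(9/9) = 0.015152; P(data | box C) = (5/7)(4/6)(2/5)(1/4) = 0.047619; P(data | box D) = (1/7)(0/6) = 0.
The prior-weighted likelihoods are 1/4 · 0 = 0, 1/4 · 0.015152 = 0.0037879, 1/4 · 0.047619 = 0.011905, 1/4 · 0 = 0; these sum to 0.015693.
Normalising, the posterior is P(box A | data) = 0, P(box B | data) = 0.24138, P(box C | data) = 0.75862, P(box D | data) = 0.
The predictive probability is P(white next | data) = (0)(0.24138) + (1)(0.75862) = 0.75862.

0.7586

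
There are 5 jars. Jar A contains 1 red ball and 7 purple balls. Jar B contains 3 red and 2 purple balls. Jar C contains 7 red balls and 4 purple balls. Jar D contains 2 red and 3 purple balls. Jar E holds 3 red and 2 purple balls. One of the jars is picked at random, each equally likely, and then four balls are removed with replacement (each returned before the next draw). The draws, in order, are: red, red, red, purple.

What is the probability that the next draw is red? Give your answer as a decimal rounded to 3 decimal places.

0.583

Compute the likelihood of the observed sequence for each case: P(data | jar A) = (1/8)(1/8)(1/8)(7/8) = 0.001709; P(data | jar B) = (3/5)(3/5)(3/5)(2/5) = 0.0864; P(data | jar C) = (7/11)(7/11)(7/11)(4/11) = 0.093709; P(data | jar D) = (2/5)(2/5)(2/5)(3/5) = 0.0384; P(data | jar E) = (3/5)(3/5)(3/5)(2/5) = 0.0864.
The prior-weighted likelihoods are 1/5 · 0.001709 = 0.0003418, 1/5 · 0.0864 = 0.01728, 1/5 · 0.093709 = 0.018742, 1/5 · 0.0384 = 0.00768, 1/5 · 0.0864 = 0.01728; with total 0.061324.
Normalising, the posterior is P(jar A | data) = 0.0055737, P(jar B | data) = 0.28178, P(jar C | data) = 0.30562, P(jar D | data) = 0.12524, P(jar E | data) = 0.28178.
Averaging over the posterior, P(red next | data) = (1/8)(0.0055737) + (3/5)(0.28178) + (7/11)(0.30562) + (2/5)(0.12524) + (3/5)(0.28178) = 0.58342.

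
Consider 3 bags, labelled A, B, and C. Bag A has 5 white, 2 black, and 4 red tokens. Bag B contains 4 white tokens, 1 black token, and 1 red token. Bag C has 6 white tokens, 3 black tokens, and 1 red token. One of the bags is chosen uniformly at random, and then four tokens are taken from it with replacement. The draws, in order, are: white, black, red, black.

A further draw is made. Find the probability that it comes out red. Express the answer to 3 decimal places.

0.218

Under each hypothesis, the probability of the observed sequence is: P(data | bag A) = (5/11)(2/11)(4/11)(2/11) = 0.0054641; P(data | bag B) = (4/6)(1/6)(1/6)(1/6) = 0.0030864; P(data | bag C) = (6/10)(3/10)(1/10)(3/10) = 0.0054.
Weighting by the prior gives 1/3 · 0.0054641 = 0.0018214, 1/3 · 0.0030864 = 0.0010288, 1/3 · 0.0054 = 0.0018; summing to 0.0046502.
Dividing through by the total gives posterior P(bag A | data) = 0.39168, P(bag B | data) = 0.22124, P(bag C | data) = 0.38708.
So P(red next | data) = Σ P(red next | H) P(H | data) = (4/11)(0.39168) + (1/6)(0.22124) + (1/10)(0.38708) = 0.21801.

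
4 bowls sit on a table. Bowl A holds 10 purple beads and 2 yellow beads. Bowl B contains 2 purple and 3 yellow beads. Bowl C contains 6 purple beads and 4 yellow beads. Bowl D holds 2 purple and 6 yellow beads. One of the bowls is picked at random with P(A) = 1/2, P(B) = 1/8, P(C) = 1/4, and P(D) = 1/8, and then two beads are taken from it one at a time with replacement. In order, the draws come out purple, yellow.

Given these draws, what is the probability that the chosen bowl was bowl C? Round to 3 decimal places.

0.328

The likelihood of the observed sequence under each hypothesis: P(data | bowl A) = (10/12)(2/12) = 0.13889; P(data | bowl B) = (2/5)(3/5) = 0.24; P(data | bowl C) = (6/10)(4/10) = 0.24; P(data | bowl D) = (2/8)(6/8) = 0.1875.
Multiplying each by its prior: 1/2 · 0.13889 = 0.069444, 1/8 · 0.24 = 0.03, 1/4 · 0.24 = 0.06, 1/8 · 0.1875 = 0.023438; these sum to 0.18288.
By Bayes' rule, P(bowl C | data) = (0.06) / (0.18288) = 0.32808.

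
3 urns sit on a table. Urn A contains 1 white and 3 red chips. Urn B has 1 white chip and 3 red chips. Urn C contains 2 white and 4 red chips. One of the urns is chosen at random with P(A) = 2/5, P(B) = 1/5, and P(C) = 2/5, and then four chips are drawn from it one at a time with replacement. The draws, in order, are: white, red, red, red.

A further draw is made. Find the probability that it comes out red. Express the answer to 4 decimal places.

0.7180

For each hypothesis, P(data | H) works out to: P(data | urn A) = (1/4)(3/4)(3/4)(3/4) = 0.10547; P(data | urn B) = (1/4)(3/4)(3/4)(3/4) = 0.10547; P(data | urn C) = (2/6)(4/6)(4/6)(4/6) = 0.098765.
Weighting by the prior gives 2/5 · 0.10547 = 0.042188, 1/5 · 0.10547 = 0.021094, 2/5 · 0.098765 = 0.039506; with total 0.10279.
The posterior is then P(urn A | data) = 0.41043, P(urn B | data) = 0.20522, P(urn C | data) = 0.38435.
Averaging over the posterior, P(red next | data) = (3/4)(0.41043) + (3/4)(0.20522) + (2/3)(0.38435) = 0.71797.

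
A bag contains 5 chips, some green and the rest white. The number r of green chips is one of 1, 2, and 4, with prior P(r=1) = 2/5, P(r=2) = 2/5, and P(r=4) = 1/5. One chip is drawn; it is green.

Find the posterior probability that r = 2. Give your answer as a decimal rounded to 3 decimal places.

For each hypothesis, P(data | H) works out to: P(data | r = 1) = (1/5) = 1/5; P(data | r = 2) = (2/5) = 2/5; P(data | r = 4) = (4/5) = 4/5.
Multiplying each by its prior: 2/5 · 1/5 = 2/25, 2/5 · 2/5 = 4/25, 1/5 · 4/5 = 4/25; with total 2/5.
Hence P(r = 2 | data) = (4/25) / (2/5) = 2/5.

0.400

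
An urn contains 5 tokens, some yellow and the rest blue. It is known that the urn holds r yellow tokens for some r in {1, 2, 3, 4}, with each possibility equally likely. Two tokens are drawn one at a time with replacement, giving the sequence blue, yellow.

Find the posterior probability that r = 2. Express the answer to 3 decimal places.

The likelihood of the observed sequence under each hypothesis: P(data | r = 1) = (4/5)(1/5) = 4/25; P(data | r = 2) = (3/5)(2/5) = 6/25; P(data | r = 3) = (2/5)(3/5) = 6/25; P(data | r = 4) = (1/5)(4/5) = 4/25.
The prior-weighted likelihoods are 1/4 · 4/25 = 1/25, 1/4 · 6/25 = 3/50, 1/4 · 6/25 = 3/50, 1/4 · 4/25 = 1/25; these sum to 1/5.
Hence P(r = 2 | data) = (3/50) / (1/5) = 3/10.

0.300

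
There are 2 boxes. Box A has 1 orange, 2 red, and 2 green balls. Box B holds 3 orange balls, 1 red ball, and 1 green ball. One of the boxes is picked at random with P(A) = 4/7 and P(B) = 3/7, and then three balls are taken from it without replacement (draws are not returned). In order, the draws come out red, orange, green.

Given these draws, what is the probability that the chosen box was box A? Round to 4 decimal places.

Under each hypothesis, the probability of the observed sequence is: P(data | box A) = (2/5)(1/4)(2/3) = 1/15; P(data | box B) = (1/5)(3/4)(1/3) = 1/20.
The prior-weighted likelihoods are 4/7 · 1/15 = 4/105, 3/7 · 1/20 = 3/140; these sum to 5/84.
Hence P(box A | data) = (4/105) / (5/84) = 16/25.

0.6400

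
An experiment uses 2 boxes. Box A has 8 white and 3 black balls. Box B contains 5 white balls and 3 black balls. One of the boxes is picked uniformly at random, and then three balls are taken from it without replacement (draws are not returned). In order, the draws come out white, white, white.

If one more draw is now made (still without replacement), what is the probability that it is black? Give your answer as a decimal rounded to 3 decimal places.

0.453

Under each hypothesis, the probability of the observed sequence is: P(data | box A) = (8/11)(7/10)(6/9) = 0.33939; P(data | box B) = (5/8)(4/7)(3/6) = 0.17857.
The prior-weighted likelihoods are 1/2 · 0.33939 = 0.1697, 1/2 · 0.17857 = 0.089286; these sum to 0.25898.
Dividing through by the total gives posterior P(box A | data) = 0.65524, P(box B | data) = 0.34476.
The predictive probability is P(black next | data) = (3/8)(0.65524) + (3/5)(0.34476) = 0.45257.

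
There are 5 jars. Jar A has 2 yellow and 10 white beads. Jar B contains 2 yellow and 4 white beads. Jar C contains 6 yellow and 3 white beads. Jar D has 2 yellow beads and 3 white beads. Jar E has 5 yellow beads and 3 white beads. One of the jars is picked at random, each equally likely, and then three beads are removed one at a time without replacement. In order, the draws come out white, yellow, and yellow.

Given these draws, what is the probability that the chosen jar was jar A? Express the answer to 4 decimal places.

0.0281

The likelihood of the observed sequence under each hypothesis: P(data | jar A) = (10/12)(2/11)(1/10) = 1/66; P(data | jar B) = (4/6)(2/5)(1/4) = 1/15; P(data | jar C) = (3/9)(6/8)(5/7) = 5/28; P(data | jar D) = (3/5)(2/4)(1/3) = 1/10; P(data | jar E) = (3/8)(5/7)(4/6) = 5/28.
The prior-weighted likelihoods are 1/5 · 1/66 = 1/330, 1/5 · 1/15 = 1/75, 1/5 · 5/28 = 1/28, 1/5 · 1/10 = 1/50, 1/5 · 5/28 = 1/28; summing to 83/770.
Therefore the posterior P(jar A | data) = (1/330) / (83/770) = 7/249.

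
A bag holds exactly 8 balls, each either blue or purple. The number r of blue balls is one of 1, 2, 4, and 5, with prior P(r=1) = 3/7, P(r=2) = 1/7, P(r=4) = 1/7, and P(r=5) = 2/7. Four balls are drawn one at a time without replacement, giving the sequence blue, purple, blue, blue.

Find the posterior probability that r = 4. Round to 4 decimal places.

Compute the likelihood of the observed sequence for each case: P(data | r = 1) = (1/8)(7/7)(0/6) = 0; P(data | r = 2) = (2/8)(6/7)(1/6)(0/5) = 0; P(data | r = 4) = (4/8)(4/7)(3/6)(2/5) = 2/35; P(data | r = 5) = (5/8)(3/7)(4/6)(3/5) = 3/28.
Multiplying each by its prior: 3/7 · 0 = 0, 1/7 · 0 = 0, 1/7 · 2/35 = 2/245, 2/7 · 3/28 = 3/98; these sum to 19/490.
Hence P(r = 4 | data) = (2/245) / (19/490) = 4/19.

0.2105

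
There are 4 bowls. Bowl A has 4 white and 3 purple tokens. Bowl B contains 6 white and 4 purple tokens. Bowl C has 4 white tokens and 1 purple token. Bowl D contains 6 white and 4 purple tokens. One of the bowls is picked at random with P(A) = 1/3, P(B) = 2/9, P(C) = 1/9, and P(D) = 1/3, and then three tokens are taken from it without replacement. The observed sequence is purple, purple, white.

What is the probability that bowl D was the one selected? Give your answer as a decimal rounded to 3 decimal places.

0.356

Under each hypothesis, the probability of the observed sequence is: P(data | bowl A) = (3/7)(2/6)(4/5) = 4/35; P(data | bowl B) = (4/10)(3/9)(6/8) = 1/10; P(data | bowl C) = (1/5)(0/4) = 0; P(data | bowl D) = (4/10)(3/9)(6/8) = 1/10.
The prior-weighted likelihoods are 1/3 · 4/35 = 4/105, 2/9 · 1/10 = 1/45, 1/9 · 0 = 0, 1/3 · 1/10 = 1/30; summing to 59/630.
So P(bowl D | data) = (1/30) / (59/630) = 21/59.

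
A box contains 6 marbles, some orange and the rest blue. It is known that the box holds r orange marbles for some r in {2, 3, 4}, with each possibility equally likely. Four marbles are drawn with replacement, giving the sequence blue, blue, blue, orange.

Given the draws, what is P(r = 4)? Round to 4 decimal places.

For each hypothesis, P(data | H) works out to: P(data | r = 2) = (4/6)(4/6)(4/6)(2/6) = 0.098765; P(data | r = 3) = (3/6)(3/6)(3/6)(3/6) = 0.0625; P(data | r = 4) = (2/6)(2/6)(2/6)(4/6) = 0.024691.
Multiplying each by its prior: 1/3 · 0.098765 = 0.032922, 1/3 · 0.0625 = 0.020833, 1/3 · 0.024691 = 0.0082305; these sum to 0.061986.
So P(r = 4 | data) = (0.0082305) / (0.061986) = 0.13278.

0.1328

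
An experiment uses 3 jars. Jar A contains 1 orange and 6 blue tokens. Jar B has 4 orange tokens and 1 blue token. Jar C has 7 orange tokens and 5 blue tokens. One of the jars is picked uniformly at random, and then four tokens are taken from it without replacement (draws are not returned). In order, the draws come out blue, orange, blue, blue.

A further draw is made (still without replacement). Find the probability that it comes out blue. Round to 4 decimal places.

0.8512

Compute the likelihood of the observed sequence for each case: P(data | jar A) = (6/7)(1/6)(5/5)(4/4) = 0.14286; P(data | jar B) = (1/5)(4/4)(0/3) = 0; P(data | jar C) = (5/12)(7/11)(4/10)(3/9) = 0.035354.
Weighting by the prior gives 1/3 · 0.14286 = 0.047619, 1/3 · 0 = 0, 1/3 · 0.035354 = 0.011785; summing to 0.059404.
Dividing through by the total gives posterior P(jar A | data) = 0.80162, P(jar B | data) = 0, P(jar C | data) = 0.19838.
Averaging over the posterior, P(blue next | data) = (1)(0.80162) + (1/4)(0.19838) = 0.85121.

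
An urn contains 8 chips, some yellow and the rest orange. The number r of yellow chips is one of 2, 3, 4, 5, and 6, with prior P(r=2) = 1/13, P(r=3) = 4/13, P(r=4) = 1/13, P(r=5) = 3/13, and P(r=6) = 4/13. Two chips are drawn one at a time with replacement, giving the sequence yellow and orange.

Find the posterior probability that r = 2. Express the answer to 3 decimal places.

0.066

Under each hypothesis, the probability of the observed sequence is: P(data | r = 2) = (2/8)(6/8) = 3/16; P(data | r = 3) = (3/8)(5/8) = 15/64; P(data | r = 4) = (4/8)(4/8) = 1/4; P(data | r = 5) = (5/8)(3/8) = 15/64; P(data | r = 6) = (6/8)(2/8) = 3/16.
Multiplying each by its prior: 1/13 · 3/16 = 3/208, 4/13 · 15/64 = 15/208, 1/13 · 1/4 = 1/52, 3/13 · 15/64 = 45/832, 4/13 · 3/16 = 3/52; summing to 181/832.
So P(r = 2 | data) = (3/208) / (181/832) = 12/181.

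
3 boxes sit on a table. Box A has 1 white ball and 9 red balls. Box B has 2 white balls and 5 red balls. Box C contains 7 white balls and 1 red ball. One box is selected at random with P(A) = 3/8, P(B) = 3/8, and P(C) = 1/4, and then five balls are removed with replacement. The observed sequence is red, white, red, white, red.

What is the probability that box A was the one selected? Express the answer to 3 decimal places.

Under each hypothesis, the probability of the observed sequence is: P(data | box A) = (9/10)(1/10)(9/10)(1/10)(9/10) = 0.00729; P(data | box B) = (5/7)(2/7)(5/7)(2/7)(5/7) = 0.02975; P(data | box C) = (1/8)(7/8)(1/8)(7/8)(1/8) = 0.0014954.
Multiplying each by its prior: 3/8 · 0.00729 = 0.0027338, 3/8 · 0.02975 = 0.011156, 1/4 · 0.0014954 = 0.00037384; these sum to 0.014264.
By Bayes' rule, P(box A | data) = (0.0027338) / (0.014264) = 0.19166.

0.192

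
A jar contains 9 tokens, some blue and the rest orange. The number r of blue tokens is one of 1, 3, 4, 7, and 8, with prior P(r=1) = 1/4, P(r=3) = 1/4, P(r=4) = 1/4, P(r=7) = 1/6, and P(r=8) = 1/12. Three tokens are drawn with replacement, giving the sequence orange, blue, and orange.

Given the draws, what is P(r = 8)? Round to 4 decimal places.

Compute the likelihood of the observed sequence for each case: P(data | r = 1) = (8/9)(1/9)(8/9) = 0.087791; P(data | r = 3) = (6/9)(3/9)(6/9) = 0.14815; P(data | r = 4) = (5/9)(4/9)(5/9) = 0.13717; P(data | r = 7) = (2/9)(7/9)(2/9) = 0.038409; P(data | r = 8) = (1/9)(8/9)(1/9) = 0.010974.
Weighting by the prior gives 1/4 · 0.087791 = 0.021948, 1/4 · 0.14815 = 0.037037, 1/4 · 0.13717 = 0.034294, 1/6 · 0.038409 = 0.0064015, 1/12 · 0.010974 = 0.00091449; summing to 0.10059.
So P(r = 8 | data) = (0.00091449) / (0.10059) = 0.0090909.

0.0091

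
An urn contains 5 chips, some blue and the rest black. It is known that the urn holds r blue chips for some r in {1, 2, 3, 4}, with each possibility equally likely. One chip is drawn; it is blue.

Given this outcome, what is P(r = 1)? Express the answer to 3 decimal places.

The likelihood of this draw under each hypothesis: P(data | r = 1) = (1/5) = 1/5; P(data | r = 2) = (2/5) = 2/5; P(data | r = 3) = (3/5) = 3/5; P(data | r = 4) = (4/5) = 4/5.
Weighting by the prior gives 1/4 · 1/5 = 1/20, 1/4 · 2/5 = 1/10, 1/4 · 3/5 = 3/20, 1/4 · 4/5 = 1/5; summing to 1/2.
So P(r = 1 | data) = (1/20) / (1/2) = 1/10.

0.100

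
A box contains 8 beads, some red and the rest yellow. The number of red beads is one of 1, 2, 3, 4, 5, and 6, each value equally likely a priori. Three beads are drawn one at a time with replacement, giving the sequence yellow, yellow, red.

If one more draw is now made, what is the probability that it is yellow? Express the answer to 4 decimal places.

0.6037

Under each hypothesis, the probability of the observed sequence is: P(data | r = 1) = (7/8)(7/8)(1/8) = 0.095703; P(data | r = 2) = (6/8)(6/8)(2/8) = 0.14062; P(data | r = 3) = (5/8)(5/8)(3/8) = 0.14648; P(data | r = 4) = (4/8)(4/8)(4/8) = 0.125; P(data | r = 5) = (3/8)(3/8)(5/8) = 0.087891; P(data | r = 6) = (2/8)(2/8)(6/8) = 0.046875.
The prior-weighted likelihoods are 1/6 · 0.095703 = 0.015951, 1/6 · 0.14062 = 0.023438, 1/6 · 0.14648 = 0.024414, 1/6 · 0.125 = 0.020833, 1/6 · 0.087891 = 0.014648, 1/6 · 0.046875 = 0.0078125; with total 0.1071.
The posterior is then P(r = 1 | data) = 0.14894, P(r = 2 | data) = 0.21884, P(r = 3 | data) = 0.22796, P(r = 4 | data) = 0.19453, P(r = 5 | data) = 0.13678, P(r = 6 | data) = 0.072948.
The predictive probability is P(yellow next | data) = (7/8)(0.14894) + (3/4)(0.21884) + (5/8)(0.22796) + (1/2)(0.19453) + (3/8)(0.13678) + (1/4)(0.072948) = 0.60372.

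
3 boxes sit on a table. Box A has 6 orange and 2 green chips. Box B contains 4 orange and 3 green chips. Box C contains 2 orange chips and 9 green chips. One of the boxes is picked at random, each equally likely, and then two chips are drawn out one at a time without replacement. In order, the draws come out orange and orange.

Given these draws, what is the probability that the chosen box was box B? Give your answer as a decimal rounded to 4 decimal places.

For each hypothesis, P(data | H) works out to: P(data | box A) = (6/8)(5/7) = 0.53571; P(data | box B) = (4/7)(3/6) = 0.28571; P(data | box C) = (2/11)(1/10) = 0.018182.
Weighting by the prior gives 1/3 · 0.53571 = 0.17857, 1/3 · 0.28571 = 0.095238, 1/3 · 0.018182 = 0.0060606; these sum to 0.27987.
So P(box B | data) = (0.095238) / (0.27987) = 0.34029.

0.3403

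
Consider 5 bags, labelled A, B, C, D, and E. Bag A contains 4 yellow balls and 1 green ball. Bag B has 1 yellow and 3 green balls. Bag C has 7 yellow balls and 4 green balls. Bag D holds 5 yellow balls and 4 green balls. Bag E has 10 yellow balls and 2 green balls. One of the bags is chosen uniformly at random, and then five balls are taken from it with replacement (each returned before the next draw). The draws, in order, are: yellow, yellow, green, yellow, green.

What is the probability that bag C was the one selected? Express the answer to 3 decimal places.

Under each hypothesis, the probability of the observed sequence is: P(data | bag A) = (4/5)(4/5)(1/5)(4/5)(1/5) = 0.02048; P(data | bag B) = (1/4)(1/4)(3/4)(1/4)(3/4) = 0.0087891; P(data | bag C) = (7/11)(7/11)(4/11)(7/11)(4/11) = 0.034076; P(data | bag D) = (5/9)(5/9)(4/9)(5/9)(4/9) = 0.03387; P(data | bag E) = (10/12)(10/12)(2/12)(10/12)(2/12) = 0.016075.
The prior-weighted likelihoods are 1/5 · 0.02048 = 0.004096, 1/5 · 0.0087891 = 0.0017578, 1/5 · 0.034076 = 0.0068152, 1/5 · 0.03387 = 0.006774, 1/5 · 0.016075 = 0.003215; these sum to 0.022658.
Therefore the posterior P(bag C | data) = (0.0068152) / (0.022658) = 0.30079.

0.301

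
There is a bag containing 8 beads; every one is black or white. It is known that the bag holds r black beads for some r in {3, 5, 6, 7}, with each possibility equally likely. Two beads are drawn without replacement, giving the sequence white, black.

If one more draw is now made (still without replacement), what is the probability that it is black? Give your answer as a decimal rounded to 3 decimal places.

0.653

Under each hypothesis, the probability of the observed sequence is: P(data | r = 3) = (5/8)(3/7) = 15/56; P(data | r = 5) = (3/8)(5/7) = 15/56; P(data | r = 6) = (2/8)(6/7) = 3/14; P(data | r = 7) = (1/8)(7/7) = 1/8.
The prior-weighted likelihoods are 1/4 · 15/56 = 15/224, 1/4 · 15/56 = 15/224, 1/4 · 3/14 = 3/56, 1/4 · 1/8 = 1/32; with total 7/32.
The posterior is then P(r = 3 | data) = 15/49, P(r = 5 | data) = 15/49, P(r = 6 | data) = 12/49, P(r = 7 | data) = 1/7.
The predictive probability is P(black next | data) = (1/3)(15/49) + (2/3)(15/49) + (5/6)(12/49) + (1)(1/7) = 32/49.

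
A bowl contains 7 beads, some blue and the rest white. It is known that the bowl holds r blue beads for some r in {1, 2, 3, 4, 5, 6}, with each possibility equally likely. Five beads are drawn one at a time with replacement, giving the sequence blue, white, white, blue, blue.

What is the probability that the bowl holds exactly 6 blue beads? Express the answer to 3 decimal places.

0.110

Under each hypothesis, the probability of the observed sequence is: P(data | r = 1) = (1/7)(6/7)(6/7)(1/7)(1/7) = 0.002142; P(data | r = 2) = (2/7)(5/7)(5/7)(2/7)(2/7) = 0.0119; P(data | r = 3) = (3/7)(4/7)(4/7)(3/7)(3/7) = 0.025704; P(data | r = 4) = (4/7)(3/7)(3/7)(4/7)(4/7) = 0.034271; P(data | r = 5) = (5/7)(2/7)(2/7)(5/7)(5/7) = 0.02975; P(data | r = 6) = (6/7)(1/7)(1/7)(6/7)(6/7) = 0.012852.
Weighting by the prior gives 1/6 · 0.002142 = 0.00035699, 1/6 · 0.0119 = 0.0019833, 1/6 · 0.025704 = 0.0042839, 1/6 · 0.034271 = 0.0057119, 1/6 · 0.02975 = 0.0049583, 1/6 · 0.012852 = 0.002142; these sum to 0.019436.
Hence P(r = 6 | data) = (0.002142) / (0.019436) = 0.1102.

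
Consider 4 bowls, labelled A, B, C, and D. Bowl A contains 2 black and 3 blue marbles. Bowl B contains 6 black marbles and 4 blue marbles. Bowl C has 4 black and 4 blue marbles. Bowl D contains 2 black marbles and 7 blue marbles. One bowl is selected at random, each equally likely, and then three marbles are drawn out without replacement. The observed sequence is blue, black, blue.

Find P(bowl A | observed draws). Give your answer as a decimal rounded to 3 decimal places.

Compute the likelihood of the observed sequence for each case: P(data | bowl A) = (3/5)(2/4)(2/3) = 1/5; P(data | bowl B) = (4/10)(6/9)(3/8) = 1/10; P(data | bowl C) = (4/8)(4/7)(3/6) = 1/7; P(data | bowl D) = (7/9)(2/8)(6/7) = 1/6.
Multiplying each by its prior: 1/4 · 1/5 = 1/20, 1/4 · 1/10 = 1/40, 1/4 · 1/7 = 1/28, 1/4 · 1/6 = 1/24; summing to 16/105.
Hence P(bowl A | data) = (1/20) / (16/105) = 21/64.

0.328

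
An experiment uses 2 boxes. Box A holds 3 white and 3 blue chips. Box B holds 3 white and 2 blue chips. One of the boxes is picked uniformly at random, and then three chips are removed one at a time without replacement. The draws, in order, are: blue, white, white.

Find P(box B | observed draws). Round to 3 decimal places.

0.571

Compute the likelihood of the observed sequence for each case: P(data | box A) = (3/6)(3/5)(2/4) = 3/20; P(data | box B) = (2/5)(3/4)(2/3) = 1/5.
Multiplying each by its prior: 1/2 · 3/20 = 3/40, 1/2 · 1/5 = 1/10; with total 7/40.
Therefore the posterior P(box B | data) = (1/10) / (7/40) = 4/7.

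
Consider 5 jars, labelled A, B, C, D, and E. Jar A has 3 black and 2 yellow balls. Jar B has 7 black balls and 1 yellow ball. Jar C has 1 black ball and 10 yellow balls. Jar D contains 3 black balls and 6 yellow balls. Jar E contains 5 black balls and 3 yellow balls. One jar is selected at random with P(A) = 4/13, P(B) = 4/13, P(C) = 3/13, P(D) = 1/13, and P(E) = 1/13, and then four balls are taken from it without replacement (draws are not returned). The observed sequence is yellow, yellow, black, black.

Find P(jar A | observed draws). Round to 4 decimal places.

0.7534

For each hypothesis, P(data | H) works out to: P(data | jar A) = (2/5)(1/4)(3/3)(2/2) = 0.1; P(data | jar B) = (1/8)(0/7) = 0; P(data | jar C) = (10/11)(9/10)(1/9)(0/8) = 0; P(data | jar D) = (6/9)(5/8)(3/7)(2/6) = 0.059524; P(data | jar E) = (3/8)(2/7)(5/6)(4/5) = 0.071429.
Multiplying each by its prior: 4/13 · 0.1 = 0.030769, 4/13 · 0 = 0, 3/13 · 0 = 0, 1/13 · 0.059524 = 0.0045788, 1/13 · 0.071429 = 0.0054945; summing to 0.040842.
Therefore the posterior P(jar A | data) = (0.030769) / (0.040842) = 0.75336.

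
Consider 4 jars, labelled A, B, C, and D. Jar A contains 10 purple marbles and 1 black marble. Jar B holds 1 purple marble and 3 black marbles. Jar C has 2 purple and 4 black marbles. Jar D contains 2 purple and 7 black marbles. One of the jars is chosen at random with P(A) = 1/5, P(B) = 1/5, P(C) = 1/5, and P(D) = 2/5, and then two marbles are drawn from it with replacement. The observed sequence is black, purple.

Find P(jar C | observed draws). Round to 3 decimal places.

0.265

The likelihood of the observed sequence under each hypothesis: P(data | jar A) = (1/11)(10/11) = 0.082645; P(data | jar B) = (3/4)(1/4) = 0.1875; P(data | jar C) = (4/6)(2/6) = 0.22222; P(data | jar D) = (7/9)(2/9) = 0.17284.
Weighting by the prior gives 1/5 · 0.082645 = 0.016529, 1/5 · 0.1875 = 0.0375, 1/5 · 0.22222 = 0.044444, 2/5 · 0.17284 = 0.069136; with total 0.16761.
So P(jar C | data) = (0.044444) / (0.16761) = 0.26517.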